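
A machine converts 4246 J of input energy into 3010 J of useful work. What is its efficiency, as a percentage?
η = W_out/W_in = 3010/4246 = 70.89%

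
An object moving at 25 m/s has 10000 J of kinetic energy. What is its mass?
m = 2·KE/v² = 2·10000/(25)² = 32.0 kg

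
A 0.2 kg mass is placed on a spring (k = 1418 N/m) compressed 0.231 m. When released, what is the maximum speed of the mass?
½kx² = ½mv² ⇒ v = x√(k/m) = (0.231)√(1418/0.2) = 19.45 m/s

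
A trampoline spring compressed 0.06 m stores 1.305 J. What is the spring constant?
k = 2·PE/x² = 2·1.305/(0.06)² = 725.0 N/m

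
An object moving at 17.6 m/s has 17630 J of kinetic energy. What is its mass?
m = 2·KE/v² = 2·17630/(17.6)² = 113.8 kg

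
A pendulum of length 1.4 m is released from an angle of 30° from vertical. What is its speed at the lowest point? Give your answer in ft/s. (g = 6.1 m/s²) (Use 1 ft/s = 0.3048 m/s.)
h = L(1 − cosθ) = 1.4(1 − cos30°) = 0.187564 m
v = √(2gh) = √(2·6.1·0.187564) = 1.51271 m/s = 4.963 ft/s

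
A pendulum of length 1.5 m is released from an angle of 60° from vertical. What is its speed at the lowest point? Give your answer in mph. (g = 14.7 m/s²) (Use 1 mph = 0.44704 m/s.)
h = L(1 − cosθ) = 1.5(1 − cos60°) = 0.75 m
v = √(2gh) = √(2·14.7·0.75) = 4.69574 m/s = 10.5 mph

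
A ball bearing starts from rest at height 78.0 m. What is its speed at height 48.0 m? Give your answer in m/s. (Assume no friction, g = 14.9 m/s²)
mgh₁ = mgh₂ + ½mv² ⇒ v = √(2g(h₁−h₂)) = √(2·14.9·30.0) = 29.9 m/s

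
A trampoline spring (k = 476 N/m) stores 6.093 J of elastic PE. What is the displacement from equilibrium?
x = √(2·PE/k) = √(2·6.093/476) = 0.16 m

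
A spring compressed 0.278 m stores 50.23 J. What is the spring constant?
k = 2·PE/x² = 2·50.23/(0.278)² = 1300 N/m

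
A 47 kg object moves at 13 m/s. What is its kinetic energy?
KE = ½mv² = ½(47)(13)² = 3971.5 J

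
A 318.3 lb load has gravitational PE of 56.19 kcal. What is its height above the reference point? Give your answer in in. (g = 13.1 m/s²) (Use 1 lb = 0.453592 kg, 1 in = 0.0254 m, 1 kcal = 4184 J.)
Convert to SI: m = 144.378 kg, PE = 235099 J
h = PE/(mg) = 235099/(144.378·13.1) = 124.302 m = 4894 in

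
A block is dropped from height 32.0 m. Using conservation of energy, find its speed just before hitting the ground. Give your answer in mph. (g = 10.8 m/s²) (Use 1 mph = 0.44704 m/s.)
mgh = ½mv² ⇒ v = √(2gh) = √(2·10.8·32.0) = 26.2907 m/s = 58.81 mph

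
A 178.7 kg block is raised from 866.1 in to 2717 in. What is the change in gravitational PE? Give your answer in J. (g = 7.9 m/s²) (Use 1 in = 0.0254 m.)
Convert to SI: m = 178.7 kg, Δh = 47.0129 m
ΔPE = mgΔh = (178.7)(7.9)(47.0129) = 66370 J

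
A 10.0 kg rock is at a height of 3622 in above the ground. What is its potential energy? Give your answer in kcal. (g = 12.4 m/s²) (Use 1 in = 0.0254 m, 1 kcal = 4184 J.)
Convert to SI: m = 10.0 kg, h = 91.9988 m
PE = mgh = (10.0)(12.4)(91.9988) = 11407.9 J = 2.727 kcal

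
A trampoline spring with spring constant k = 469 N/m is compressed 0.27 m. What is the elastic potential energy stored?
PE = ½kx² = ½(469)(0.27)² = 17.1 J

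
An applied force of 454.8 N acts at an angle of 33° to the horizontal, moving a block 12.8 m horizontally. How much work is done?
W = F·d·cosθ = (454.8)(12.8)cos(33°) = 4882 J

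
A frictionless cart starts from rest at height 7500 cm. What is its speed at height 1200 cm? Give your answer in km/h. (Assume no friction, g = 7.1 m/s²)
Convert to SI: h₁−h₂ = 63.0 m
mgh₁ = mgh₂ + ½mv² ⇒ v = √(2g(h₁−h₂)) = √(2·7.1·63.0) = 29.9099 m/s = 107.7 km/h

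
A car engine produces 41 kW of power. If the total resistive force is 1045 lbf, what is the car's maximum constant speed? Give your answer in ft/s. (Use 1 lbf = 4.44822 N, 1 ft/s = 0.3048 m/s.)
Convert to SI: F = 4648.39 N
P = Fv ⇒ v = P/F = 41000 W/4648.39 N = 8.82026 m/s = 28.94 ft/s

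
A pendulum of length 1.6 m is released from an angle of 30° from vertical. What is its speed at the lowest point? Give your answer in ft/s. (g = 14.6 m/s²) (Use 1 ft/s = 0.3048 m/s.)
h = L(1 − cosθ) = 1.6(1 − cos30°) = 0.214359 m
v = √(2gh) = √(2·14.6·0.214359) = 2.50186 m/s = 8.208 ft/s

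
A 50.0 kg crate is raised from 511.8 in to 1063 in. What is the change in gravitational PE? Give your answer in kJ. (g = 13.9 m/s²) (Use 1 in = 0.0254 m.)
Convert to SI: m = 50.0 kg, Δh = 14.0005 m
ΔPE = mgΔh = (50.0)(13.9)(14.0005) = 9730.33 J = 9.73 kJ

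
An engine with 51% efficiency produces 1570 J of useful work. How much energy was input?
W_in = W_out/η = 1570/0.51 = 3078 J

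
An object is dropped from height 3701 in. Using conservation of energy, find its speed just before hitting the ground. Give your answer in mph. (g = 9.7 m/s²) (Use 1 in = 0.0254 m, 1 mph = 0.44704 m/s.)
Convert to SI: h = 94.0054 m
mgh = ½mv² ⇒ v = √(2gh) = √(2·9.7·94.0054) = 42.7049 m/s = 95.53 mph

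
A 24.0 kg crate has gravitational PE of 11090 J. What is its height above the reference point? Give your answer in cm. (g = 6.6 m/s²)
h = PE/(mg) = 11090.0/(24.0·6.6) = 70.0126 m = 7001 cm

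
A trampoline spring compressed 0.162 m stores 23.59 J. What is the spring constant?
k = 2·PE/x² = 2·23.59/(0.162)² = 1798 N/m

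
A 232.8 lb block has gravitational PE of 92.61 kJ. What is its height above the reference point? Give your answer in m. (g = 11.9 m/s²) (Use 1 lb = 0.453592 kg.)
Convert to SI: m = 105.596 kg, PE = 92610.0 J
h = PE/(mg) = 92610.0/(105.596·11.9) = 73.7 m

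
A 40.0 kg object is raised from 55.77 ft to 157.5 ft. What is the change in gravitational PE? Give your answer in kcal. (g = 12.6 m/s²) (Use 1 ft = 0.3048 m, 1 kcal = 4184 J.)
Convert to SI: m = 40.0 kg, Δh = 31.0073 m
ΔPE = mgΔh = (40.0)(12.6)(31.0073) = 15627.7 J = 3.735 kcal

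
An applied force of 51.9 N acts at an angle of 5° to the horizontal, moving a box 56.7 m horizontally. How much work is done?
W = F·d·cosθ = (51.9)(56.7)cos(5°) = 2932 J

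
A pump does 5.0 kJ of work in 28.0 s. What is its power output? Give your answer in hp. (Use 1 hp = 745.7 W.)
Convert to SI: W = 5000.0 J, t = 28.0 s
P = W/t = 5000.0/28.0 = 178.571 W = 0.2395 hp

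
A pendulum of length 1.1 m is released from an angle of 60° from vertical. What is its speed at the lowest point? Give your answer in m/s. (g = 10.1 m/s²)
h = L(1 − cosθ) = 1.1(1 − cos60°) = 0.55 m
v = √(2gh) = √(2·10.1·0.55) = 3.333 m/s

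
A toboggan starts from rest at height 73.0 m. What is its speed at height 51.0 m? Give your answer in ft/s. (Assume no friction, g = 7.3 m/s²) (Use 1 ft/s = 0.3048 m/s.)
mgh₁ = mgh₂ + ½mv² ⇒ v = √(2g(h₁−h₂)) = √(2·7.3·22.0) = 17.9221 m/s = 58.8 ft/s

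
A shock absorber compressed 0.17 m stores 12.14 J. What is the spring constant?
k = 2·PE/x² = 2·12.14/(0.17)² = 840.1 N/m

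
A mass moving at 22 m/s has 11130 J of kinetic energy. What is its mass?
m = 2·KE/v² = 2·11130/(22)² = 45.99 kg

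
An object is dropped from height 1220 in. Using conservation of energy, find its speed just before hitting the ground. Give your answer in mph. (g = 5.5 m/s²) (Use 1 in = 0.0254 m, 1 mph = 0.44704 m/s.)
Convert to SI: h = 30.988 m
mgh = ½mv² ⇒ v = √(2gh) = √(2·5.5·30.988) = 18.4626 m/s = 41.3 mph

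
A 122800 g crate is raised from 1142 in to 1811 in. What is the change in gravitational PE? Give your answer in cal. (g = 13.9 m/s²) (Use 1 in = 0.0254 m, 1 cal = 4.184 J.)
Convert to SI: m = 122.8 kg, Δh = 16.9926 m
ΔPE = mgΔh = (122.8)(13.9)(16.9926) = 29005.0 J = 6932 cal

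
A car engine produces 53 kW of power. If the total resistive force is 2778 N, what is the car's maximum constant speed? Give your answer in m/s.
P = Fv ⇒ v = P/F = 53000 W/2778.0 N = 19.08 m/s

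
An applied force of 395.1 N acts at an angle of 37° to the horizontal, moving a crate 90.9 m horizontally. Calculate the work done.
W = F·d·cosθ = (395.1)(90.9)cos(37°) = 28680 J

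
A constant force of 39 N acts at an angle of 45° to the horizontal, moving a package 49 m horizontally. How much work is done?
W = F·d·cosθ = (39)(49)cos(45°) = 1351 J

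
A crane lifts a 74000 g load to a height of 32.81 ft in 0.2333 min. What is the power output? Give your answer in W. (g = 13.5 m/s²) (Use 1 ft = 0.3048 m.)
Convert to SI: m = 74.0 kg, h = 10.0005 m, t = 13.998 s
P = mgh/t = (74.0)(13.5)(10.0005)/13.998 = 713.7 W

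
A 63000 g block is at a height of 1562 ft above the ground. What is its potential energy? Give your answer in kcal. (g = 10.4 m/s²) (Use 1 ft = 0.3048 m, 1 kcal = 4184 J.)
Convert to SI: m = 63.0 kg, h = 476.098 m
PE = mgh = (63.0)(10.4)(476.098) = 311939 J = 74.56 kcal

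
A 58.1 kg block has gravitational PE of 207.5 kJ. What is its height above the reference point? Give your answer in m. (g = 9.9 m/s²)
Convert to SI: m = 58.1 kg, PE = 207500 J
h = PE/(mg) = 207500/(58.1·9.9) = 360.8 m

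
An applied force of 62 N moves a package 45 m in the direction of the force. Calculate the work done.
W = F·d = (62)(45) = 2790 J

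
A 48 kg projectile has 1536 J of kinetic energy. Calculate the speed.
v = √(2·KE/m) = √(2·1536/48) = 8.0 m/s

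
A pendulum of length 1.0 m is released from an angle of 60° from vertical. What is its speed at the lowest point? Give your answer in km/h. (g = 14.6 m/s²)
h = L(1 − cosθ) = 1.0(1 − cos60°) = 0.5 m
v = √(2gh) = √(2·14.6·0.5) = 3.82099 m/s = 13.76 km/h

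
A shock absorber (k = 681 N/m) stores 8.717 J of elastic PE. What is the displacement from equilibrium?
x = √(2·PE/k) = √(2·8.717/681) = 0.16 m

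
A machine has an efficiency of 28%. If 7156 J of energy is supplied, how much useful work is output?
W_out = η·W_in = 0.28·7156 = 2003.68 J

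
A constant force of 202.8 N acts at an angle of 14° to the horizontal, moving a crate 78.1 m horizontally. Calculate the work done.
W = F·d·cosθ = (202.8)(78.1)cos(14°) = 15370 J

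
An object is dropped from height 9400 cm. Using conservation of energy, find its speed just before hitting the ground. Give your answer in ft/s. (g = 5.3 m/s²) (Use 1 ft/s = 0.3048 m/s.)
Convert to SI: h = 94.0 m
mgh = ½mv² ⇒ v = √(2gh) = √(2·5.3·94.0) = 31.5658 m/s = 103.6 ft/s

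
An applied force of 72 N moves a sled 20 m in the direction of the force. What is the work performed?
W = F·d = (72)(20) = 1440 J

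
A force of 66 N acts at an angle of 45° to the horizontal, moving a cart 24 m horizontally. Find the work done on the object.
W = F·d·cosθ = (66)(24)cos(45°) = 1120 J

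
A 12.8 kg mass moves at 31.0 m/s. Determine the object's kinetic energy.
KE = ½mv² = ½(12.8)(31.0)² = 6150 J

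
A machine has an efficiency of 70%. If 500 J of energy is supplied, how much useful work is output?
W_out = η·W_in = 0.7·500 = 350.0 J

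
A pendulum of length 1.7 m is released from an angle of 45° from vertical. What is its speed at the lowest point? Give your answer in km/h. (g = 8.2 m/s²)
h = L(1 − cosθ) = 1.7(1 − cos45°) = 0.497918 m
v = √(2gh) = √(2·8.2·0.497918) = 2.8576 m/s = 10.29 km/h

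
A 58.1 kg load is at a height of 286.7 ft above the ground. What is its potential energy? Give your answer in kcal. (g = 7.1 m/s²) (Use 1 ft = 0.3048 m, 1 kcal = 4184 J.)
Convert to SI: m = 58.1 kg, h = 87.3862 m
PE = mgh = (58.1)(7.1)(87.3862) = 36047.7 J = 8.616 kcal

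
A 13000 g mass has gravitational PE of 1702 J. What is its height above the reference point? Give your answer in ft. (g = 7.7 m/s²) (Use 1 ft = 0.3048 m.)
Convert to SI: m = 13.0 kg, PE = 1702.0 J
h = PE/(mg) = 1702.0/(13.0·7.7) = 17.003 m = 55.78 ft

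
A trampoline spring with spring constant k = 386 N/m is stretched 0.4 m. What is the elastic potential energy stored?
PE = ½kx² = ½(386)(0.4)² = 30.88 J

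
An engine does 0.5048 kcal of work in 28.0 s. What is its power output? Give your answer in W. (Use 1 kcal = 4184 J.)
Convert to SI: W = 2112.08 J, t = 28.0 s
P = W/t = 2112.08/28.0 = 75.43 W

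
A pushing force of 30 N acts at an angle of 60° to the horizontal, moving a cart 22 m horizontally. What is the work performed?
W = F·d·cosθ = (30)(22)cos(60°) = 330.0 J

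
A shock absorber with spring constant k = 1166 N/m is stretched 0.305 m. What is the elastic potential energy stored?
PE = ½kx² = ½(1166)(0.305)² = 54.23 J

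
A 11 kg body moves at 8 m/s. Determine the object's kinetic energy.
KE = ½mv² = ½(11)(8)² = 352.0 J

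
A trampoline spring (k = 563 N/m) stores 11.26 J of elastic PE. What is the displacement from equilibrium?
x = √(2·PE/k) = √(2·11.26/563) = 0.2 m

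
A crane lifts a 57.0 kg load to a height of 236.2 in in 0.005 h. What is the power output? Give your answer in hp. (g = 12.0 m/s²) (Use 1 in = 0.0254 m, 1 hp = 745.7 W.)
Convert to SI: m = 57.0 kg, h = 5.99948 m, t = 18.0 s
P = mgh/t = (57.0)(12.0)(5.99948)/18.0 = 227.98 W = 0.3057 hp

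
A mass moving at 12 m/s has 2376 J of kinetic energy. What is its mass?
m = 2·KE/v² = 2·2376/(12)² = 33.0 kg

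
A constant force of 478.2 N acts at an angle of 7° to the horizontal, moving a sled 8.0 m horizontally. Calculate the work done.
W = F·d·cosθ = (478.2)(8.0)cos(7°) = 3797 J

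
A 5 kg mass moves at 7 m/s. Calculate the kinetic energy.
KE = ½mv² = ½(5)(7)² = 122.5 J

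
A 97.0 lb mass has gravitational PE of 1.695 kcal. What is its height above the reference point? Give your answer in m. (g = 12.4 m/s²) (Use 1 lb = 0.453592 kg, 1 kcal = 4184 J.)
Convert to SI: m = 43.9984 kg, PE = 7091.88 J
h = PE/(mg) = 7091.88/(43.9984·12.4) = 13.0 m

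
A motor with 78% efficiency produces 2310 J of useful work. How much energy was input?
W_in = W_out/η = 2310/0.78 = 2962 J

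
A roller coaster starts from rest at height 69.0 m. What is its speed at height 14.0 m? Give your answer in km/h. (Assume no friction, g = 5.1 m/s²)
mgh₁ = mgh₂ + ½mv² ⇒ v = √(2g(h₁−h₂)) = √(2·5.1·55.0) = 23.6854 m/s = 85.27 km/h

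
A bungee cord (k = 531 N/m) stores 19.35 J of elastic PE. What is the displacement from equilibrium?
x = √(2·PE/k) = √(2·19.35/531) = 0.27 m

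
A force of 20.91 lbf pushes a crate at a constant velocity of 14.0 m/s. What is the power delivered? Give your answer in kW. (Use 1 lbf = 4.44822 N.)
Convert to SI: F = 93.0123 N, v = 14.0 m/s
P = Fv = (93.0123)(14.0) = 1302.17 W = 1.302 kW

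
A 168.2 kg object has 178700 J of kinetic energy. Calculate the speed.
v = √(2·KE/m) = √(2·178700/168.2) = 46.1 m/s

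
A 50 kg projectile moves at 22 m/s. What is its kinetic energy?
KE = ½mv² = ½(50)(22)² = 12100.0 J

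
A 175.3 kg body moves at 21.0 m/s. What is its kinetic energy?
KE = ½mv² = ½(175.3)(21.0)² = 38650 J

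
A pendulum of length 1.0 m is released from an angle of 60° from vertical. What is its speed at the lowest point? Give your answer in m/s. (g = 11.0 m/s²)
h = L(1 − cosθ) = 1.0(1 − cos60°) = 0.5 m
v = √(2gh) = √(2·11.0·0.5) = 3.317 m/s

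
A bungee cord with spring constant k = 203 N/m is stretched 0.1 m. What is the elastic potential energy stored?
PE = ½kx² = ½(203)(0.1)² = 1.015 J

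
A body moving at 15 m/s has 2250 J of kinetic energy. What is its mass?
m = 2·KE/v² = 2·2250/(15)² = 20.0 kg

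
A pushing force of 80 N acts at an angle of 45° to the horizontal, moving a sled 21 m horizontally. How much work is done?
W = F·d·cosθ = (80)(21)cos(45°) = 1188 J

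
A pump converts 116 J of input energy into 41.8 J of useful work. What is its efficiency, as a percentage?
η = W_out/W_in = 41.8/116 = 36.03%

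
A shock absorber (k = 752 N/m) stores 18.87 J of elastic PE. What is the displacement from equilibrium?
x = √(2·PE/k) = √(2·18.87/752) = 0.224 m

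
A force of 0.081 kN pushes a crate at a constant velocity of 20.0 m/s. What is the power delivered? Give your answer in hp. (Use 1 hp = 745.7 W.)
Convert to SI: F = 81.0 N, v = 20.0 m/s
P = Fv = (81.0)(20.0) = 1620.0 W = 2.172 hp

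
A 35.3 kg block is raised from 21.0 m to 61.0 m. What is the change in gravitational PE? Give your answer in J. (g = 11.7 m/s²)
ΔPE = mgΔh = (35.3)(11.7)(40.0) = 16520 J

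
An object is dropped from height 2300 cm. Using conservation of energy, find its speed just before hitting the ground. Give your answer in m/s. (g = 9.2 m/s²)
Convert to SI: h = 23.0 m
mgh = ½mv² ⇒ v = √(2gh) = √(2·9.2·23.0) = 20.57 m/s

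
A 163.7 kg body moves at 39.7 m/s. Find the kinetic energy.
KE = ½mv² = ½(163.7)(39.7)² = 129000 J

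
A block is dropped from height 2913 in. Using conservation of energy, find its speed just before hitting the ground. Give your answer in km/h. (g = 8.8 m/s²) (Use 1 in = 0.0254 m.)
Convert to SI: h = 73.9902 m
mgh = ½mv² ⇒ v = √(2gh) = √(2·8.8·73.9902) = 36.0864 m/s = 129.9 km/h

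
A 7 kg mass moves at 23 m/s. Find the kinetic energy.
KE = ½mv² = ½(7)(23)² = 1851.5 J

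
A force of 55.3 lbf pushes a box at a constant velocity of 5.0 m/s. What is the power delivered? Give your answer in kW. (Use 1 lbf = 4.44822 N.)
Convert to SI: F = 245.987 N, v = 5.0 m/s
P = Fv = (245.987)(5.0) = 1229.93 W = 1.23 kW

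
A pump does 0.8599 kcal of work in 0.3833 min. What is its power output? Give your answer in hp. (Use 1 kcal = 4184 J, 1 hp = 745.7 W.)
Convert to SI: W = 3597.82 J, t = 22.998 s
P = W/t = 3597.82/22.998 = 156.441 W = 0.2098 hp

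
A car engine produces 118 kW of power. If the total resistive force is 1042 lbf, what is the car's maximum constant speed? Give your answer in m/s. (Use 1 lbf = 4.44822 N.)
Convert to SI: F = 4635.05 N
P = Fv ⇒ v = P/F = 118000 W/4635.05 N = 25.46 m/s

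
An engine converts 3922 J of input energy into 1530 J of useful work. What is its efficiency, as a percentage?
η = W_out/W_in = 1530/3922 = 39.01%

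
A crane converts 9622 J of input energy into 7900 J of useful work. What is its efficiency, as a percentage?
η = W_out/W_in = 7900/9622 = 82.1%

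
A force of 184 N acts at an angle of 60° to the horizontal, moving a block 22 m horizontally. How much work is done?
W = F·d·cosθ = (184)(22)cos(60°) = 2024 J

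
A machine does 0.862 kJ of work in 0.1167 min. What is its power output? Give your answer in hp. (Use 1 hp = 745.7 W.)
Convert to SI: W = 862.0 J, t = 7.002 s
P = W/t = 862.0/7.002 = 123.108 W = 0.1651 hp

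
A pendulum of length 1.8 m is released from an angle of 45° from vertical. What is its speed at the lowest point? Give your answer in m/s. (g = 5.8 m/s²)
h = L(1 − cosθ) = 1.8(1 − cos45°) = 0.527208 m
v = √(2gh) = √(2·5.8·0.527208) = 2.473 m/s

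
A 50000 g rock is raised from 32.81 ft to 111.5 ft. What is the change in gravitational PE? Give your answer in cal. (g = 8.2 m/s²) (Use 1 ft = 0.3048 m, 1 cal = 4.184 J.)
Convert to SI: m = 50.0 kg, Δh = 23.9847 m
ΔPE = mgΔh = (50.0)(8.2)(23.9847) = 9833.73 J = 2350 cal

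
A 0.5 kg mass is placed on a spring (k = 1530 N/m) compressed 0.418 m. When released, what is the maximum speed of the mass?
½kx² = ½mv² ⇒ v = x√(k/m) = (0.418)√(1530/0.5) = 23.12 m/s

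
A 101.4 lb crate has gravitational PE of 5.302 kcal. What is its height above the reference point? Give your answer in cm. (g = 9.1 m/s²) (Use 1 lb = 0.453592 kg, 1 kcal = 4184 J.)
Convert to SI: m = 45.9942 kg, PE = 22183.6 J
h = PE/(mg) = 22183.6/(45.9942·9.1) = 53.0013 m = 5300 cm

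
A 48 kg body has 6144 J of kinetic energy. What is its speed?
v = √(2·KE/m) = √(2·6144/48) = 16.0 m/s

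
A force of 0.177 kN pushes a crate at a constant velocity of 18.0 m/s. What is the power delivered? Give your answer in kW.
Convert to SI: F = 177.0 N, v = 18.0 m/s
P = Fv = (177.0)(18.0) = 3186.0 W = 3.186 kW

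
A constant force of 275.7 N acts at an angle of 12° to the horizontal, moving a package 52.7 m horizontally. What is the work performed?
W = F·d·cosθ = (275.7)(52.7)cos(12°) = 14210 J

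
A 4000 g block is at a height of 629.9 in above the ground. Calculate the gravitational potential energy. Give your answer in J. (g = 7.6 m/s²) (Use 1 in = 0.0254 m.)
Convert to SI: m = 4.0 kg, h = 15.9995 m
PE = mgh = (4.0)(7.6)(15.9995) = 486.4 J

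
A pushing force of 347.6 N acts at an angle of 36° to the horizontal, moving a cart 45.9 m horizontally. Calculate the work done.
W = F·d·cosθ = (347.6)(45.9)cos(36°) = 12910 J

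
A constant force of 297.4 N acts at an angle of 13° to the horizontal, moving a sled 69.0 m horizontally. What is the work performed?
W = F·d·cosθ = (297.4)(69.0)cos(13°) = 19990 J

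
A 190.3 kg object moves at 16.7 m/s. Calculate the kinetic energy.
KE = ½mv² = ½(190.3)(16.7)² = 26540 J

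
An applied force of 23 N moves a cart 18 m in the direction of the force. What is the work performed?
W = F·d = (23)(18) = 414.0 J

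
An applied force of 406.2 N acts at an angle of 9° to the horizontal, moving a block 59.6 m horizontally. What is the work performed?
W = F·d·cosθ = (406.2)(59.6)cos(9°) = 23910 J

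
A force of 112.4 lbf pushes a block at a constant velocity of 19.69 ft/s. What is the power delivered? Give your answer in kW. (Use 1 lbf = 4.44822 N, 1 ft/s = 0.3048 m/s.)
Convert to SI: F = 499.98 N, v = 6.00151 m/s
P = Fv = (499.98)(6.00151) = 3000.64 W = 3.001 kW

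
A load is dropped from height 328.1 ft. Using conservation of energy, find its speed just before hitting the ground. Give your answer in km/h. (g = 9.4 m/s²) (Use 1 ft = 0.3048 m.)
Convert to SI: h = 100.005 m
mgh = ½mv² ⇒ v = √(2gh) = √(2·9.4·100.005) = 43.36 m/s = 156.1 km/h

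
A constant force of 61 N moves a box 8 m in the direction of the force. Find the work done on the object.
W = F·d = (61)(8) = 488.0 J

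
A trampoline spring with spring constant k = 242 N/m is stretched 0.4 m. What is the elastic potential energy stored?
PE = ½kx² = ½(242)(0.4)² = 19.36 J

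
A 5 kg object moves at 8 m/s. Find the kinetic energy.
KE = ½mv² = ½(5)(8)² = 160.0 J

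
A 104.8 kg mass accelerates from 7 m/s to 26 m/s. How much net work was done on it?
W = ΔKE = ½m(v₂² − v₁²) = ½(104.8)(26² − 7²) = 32854.8 J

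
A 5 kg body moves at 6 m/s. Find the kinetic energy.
KE = ½mv² = ½(5)(6)² = 90.0 J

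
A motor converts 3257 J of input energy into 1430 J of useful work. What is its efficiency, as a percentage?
η = W_out/W_in = 1430/3257 = 43.91%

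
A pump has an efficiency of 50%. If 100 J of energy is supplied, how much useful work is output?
W_out = η·W_in = 0.5·100 = 50.0 J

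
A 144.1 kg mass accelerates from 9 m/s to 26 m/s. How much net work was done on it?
W = ΔKE = ½m(v₂² − v₁²) = ½(144.1)(26² − 9²) = 42869.75 J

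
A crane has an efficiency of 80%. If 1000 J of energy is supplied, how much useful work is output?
W_out = η·W_in = 0.8·1000 = 800.0 J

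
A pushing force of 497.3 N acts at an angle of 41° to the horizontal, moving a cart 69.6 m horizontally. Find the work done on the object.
W = F·d·cosθ = (497.3)(69.6)cos(41°) = 26120 J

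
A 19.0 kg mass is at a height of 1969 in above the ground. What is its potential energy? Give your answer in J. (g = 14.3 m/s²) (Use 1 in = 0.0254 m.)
Convert to SI: m = 19.0 kg, h = 50.0126 m
PE = mgh = (19.0)(14.3)(50.0126) = 13590 J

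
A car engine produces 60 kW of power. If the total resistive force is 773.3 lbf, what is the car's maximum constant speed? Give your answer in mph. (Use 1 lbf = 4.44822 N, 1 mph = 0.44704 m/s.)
Convert to SI: F = 3439.81 N
P = Fv ⇒ v = P/F = 60000 W/3439.81 N = 17.4428 m/s = 39.02 mph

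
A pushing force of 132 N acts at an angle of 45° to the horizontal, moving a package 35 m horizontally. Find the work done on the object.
W = F·d·cosθ = (132)(35)cos(45°) = 3267 J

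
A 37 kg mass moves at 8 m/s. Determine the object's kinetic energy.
KE = ½mv² = ½(37)(8)² = 1184.0 J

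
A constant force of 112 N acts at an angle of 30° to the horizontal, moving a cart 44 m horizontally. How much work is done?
W = F·d·cosθ = (112)(44)cos(30°) = 4268 J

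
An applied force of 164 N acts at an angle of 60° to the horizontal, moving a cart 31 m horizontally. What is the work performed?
W = F·d·cosθ = (164)(31)cos(60°) = 2542 J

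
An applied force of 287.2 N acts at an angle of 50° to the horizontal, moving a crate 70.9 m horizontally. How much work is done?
W = F·d·cosθ = (287.2)(70.9)cos(50°) = 13090 J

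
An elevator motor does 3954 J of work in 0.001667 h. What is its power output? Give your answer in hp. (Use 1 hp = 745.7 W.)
Convert to SI: W = 3954.0 J, t = 6.0012 s
P = W/t = 3954.0/6.0012 = 658.868 W = 0.8836 hp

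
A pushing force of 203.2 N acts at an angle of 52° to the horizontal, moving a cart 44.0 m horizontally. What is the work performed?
W = F·d·cosθ = (203.2)(44.0)cos(52°) = 5505 J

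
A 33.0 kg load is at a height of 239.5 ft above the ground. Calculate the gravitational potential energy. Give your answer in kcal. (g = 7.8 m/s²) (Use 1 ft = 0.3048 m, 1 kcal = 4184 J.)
Convert to SI: m = 33.0 kg, h = 72.9996 m
PE = mgh = (33.0)(7.8)(72.9996) = 18790.1 J = 4.491 kcal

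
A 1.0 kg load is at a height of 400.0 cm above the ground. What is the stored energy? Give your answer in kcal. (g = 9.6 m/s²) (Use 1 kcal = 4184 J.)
Convert to SI: m = 1.0 kg, h = 4.0 m
PE = mgh = (1.0)(9.6)(4.0) = 38.4 J = 0.009178 kcal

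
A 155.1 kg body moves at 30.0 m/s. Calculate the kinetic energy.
KE = ½mv² = ½(155.1)(30.0)² = 69800 J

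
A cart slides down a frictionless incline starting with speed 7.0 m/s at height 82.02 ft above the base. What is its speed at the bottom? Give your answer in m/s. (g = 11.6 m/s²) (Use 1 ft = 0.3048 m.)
Convert to SI: v₀ = 7.0 m/s, h = 24.9997 m
½mv₀² + mgh = ½mv² ⇒ v = √(v₀² + 2gh) = √(7.0² + 2·11.6·24.9997) = 25.08 m/s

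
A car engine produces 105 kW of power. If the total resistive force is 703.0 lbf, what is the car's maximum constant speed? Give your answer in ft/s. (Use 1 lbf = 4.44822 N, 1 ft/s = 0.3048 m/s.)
Convert to SI: F = 3127.1 N
P = Fv ⇒ v = P/F = 105000 W/3127.1 N = 33.5775 m/s = 110.2 ft/s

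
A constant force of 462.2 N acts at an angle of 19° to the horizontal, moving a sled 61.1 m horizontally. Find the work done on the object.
W = F·d·cosθ = (462.2)(61.1)cos(19°) = 26700 J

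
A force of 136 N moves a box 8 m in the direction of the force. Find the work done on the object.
W = F·d = (136)(8) = 1088 J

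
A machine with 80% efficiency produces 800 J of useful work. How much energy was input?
W_in = W_out/η = 800/0.8 = 1000 J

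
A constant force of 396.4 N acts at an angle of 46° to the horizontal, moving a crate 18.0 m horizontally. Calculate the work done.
W = F·d·cosθ = (396.4)(18.0)cos(46°) = 4957 J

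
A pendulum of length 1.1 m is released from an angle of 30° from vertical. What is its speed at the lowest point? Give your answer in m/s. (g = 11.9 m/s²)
h = L(1 − cosθ) = 1.1(1 − cos30°) = 0.147372 m
v = √(2gh) = √(2·11.9·0.147372) = 1.873 m/s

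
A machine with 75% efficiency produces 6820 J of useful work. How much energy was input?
W_in = W_out/η = 6820/0.75 = 9093 J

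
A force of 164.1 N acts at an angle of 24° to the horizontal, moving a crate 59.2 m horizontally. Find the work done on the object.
W = F·d·cosθ = (164.1)(59.2)cos(24°) = 8875 J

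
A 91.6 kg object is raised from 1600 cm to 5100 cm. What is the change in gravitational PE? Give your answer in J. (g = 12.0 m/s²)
Convert to SI: m = 91.6 kg, Δh = 35.0 m
ΔPE = mgΔh = (91.6)(12.0)(35.0) = 38470 J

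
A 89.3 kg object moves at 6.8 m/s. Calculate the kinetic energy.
KE = ½mv² = ½(89.3)(6.8)² = 2065 J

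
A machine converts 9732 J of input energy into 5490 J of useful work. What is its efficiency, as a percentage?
η = W_out/W_in = 5490/9732 = 56.41%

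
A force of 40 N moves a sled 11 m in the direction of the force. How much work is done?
W = F·d = (40)(11) = 440.0 J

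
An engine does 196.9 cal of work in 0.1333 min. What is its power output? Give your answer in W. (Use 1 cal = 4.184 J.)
Convert to SI: W = 823.83 J, t = 7.998 s
P = W/t = 823.83/7.998 = 103.0 W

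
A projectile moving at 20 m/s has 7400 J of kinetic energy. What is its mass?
m = 2·KE/v² = 2·7400/(20)² = 37.0 kg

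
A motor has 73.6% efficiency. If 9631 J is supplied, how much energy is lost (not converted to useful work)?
W_lost = W_in(1 − η) = 9631·(1 − 0.736) = 2543 J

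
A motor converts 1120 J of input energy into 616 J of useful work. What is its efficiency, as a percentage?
η = W_out/W_in = 616/1120 = 55.0%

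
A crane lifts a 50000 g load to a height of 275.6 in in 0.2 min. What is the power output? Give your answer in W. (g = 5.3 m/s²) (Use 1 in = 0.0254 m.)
Convert to SI: m = 50.0 kg, h = 7.00024 m, t = 12.0 s
P = mgh/t = (50.0)(5.3)(7.00024)/12.0 = 154.6 W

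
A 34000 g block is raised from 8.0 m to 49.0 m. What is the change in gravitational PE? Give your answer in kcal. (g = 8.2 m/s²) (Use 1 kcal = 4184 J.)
Convert to SI: m = 34.0 kg, Δh = 41.0 m
ΔPE = mgΔh = (34.0)(8.2)(41.0) = 11430.8 J = 2.732 kcal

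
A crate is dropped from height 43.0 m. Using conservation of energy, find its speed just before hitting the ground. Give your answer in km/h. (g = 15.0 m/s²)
mgh = ½mv² ⇒ v = √(2gh) = √(2·15.0·43.0) = 35.9166 m/s = 129.3 km/h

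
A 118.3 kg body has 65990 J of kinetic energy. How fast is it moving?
v = √(2·KE/m) = √(2·65990/118.3) = 33.4 m/s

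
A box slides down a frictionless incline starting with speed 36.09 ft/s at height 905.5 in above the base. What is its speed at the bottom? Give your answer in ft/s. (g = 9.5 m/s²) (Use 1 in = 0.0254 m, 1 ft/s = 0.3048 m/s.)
Convert to SI: v₀ = 11.0002 m/s, h = 22.9997 m
½mv₀² + mgh = ½mv² ⇒ v = √(v₀² + 2gh) = √(11.0002² + 2·9.5·22.9997) = 23.622 m/s = 77.5 ft/s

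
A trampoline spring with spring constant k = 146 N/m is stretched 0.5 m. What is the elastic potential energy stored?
PE = ½kx² = ½(146)(0.5)² = 18.25 J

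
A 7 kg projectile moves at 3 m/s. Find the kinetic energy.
KE = ½mv² = ½(7)(3)² = 31.5 J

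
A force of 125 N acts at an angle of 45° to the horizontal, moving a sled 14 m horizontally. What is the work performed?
W = F·d·cosθ = (125)(14)cos(45°) = 1237 J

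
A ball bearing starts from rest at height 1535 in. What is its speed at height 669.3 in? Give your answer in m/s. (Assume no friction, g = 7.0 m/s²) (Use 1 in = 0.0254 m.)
Convert to SI: h₁−h₂ = 21.9888 m
mgh₁ = mgh₂ + ½mv² ⇒ v = √(2g(h₁−h₂)) = √(2·7.0·21.9888) = 17.55 m/s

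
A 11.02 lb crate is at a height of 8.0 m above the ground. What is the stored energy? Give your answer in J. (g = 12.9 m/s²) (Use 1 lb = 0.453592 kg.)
Convert to SI: m = 4.99858 kg, h = 8.0 m
PE = mgh = (4.99858)(12.9)(8.0) = 515.9 J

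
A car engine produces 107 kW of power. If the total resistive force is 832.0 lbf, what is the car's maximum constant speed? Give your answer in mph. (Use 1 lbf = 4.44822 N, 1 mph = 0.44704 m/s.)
Convert to SI: F = 3700.92 N
P = Fv ⇒ v = P/F = 107000 W/3700.92 N = 28.9117 m/s = 64.67 mph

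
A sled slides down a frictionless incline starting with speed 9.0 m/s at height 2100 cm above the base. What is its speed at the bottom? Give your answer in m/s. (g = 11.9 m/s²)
Convert to SI: v₀ = 9.0 m/s, h = 21.0 m
½mv₀² + mgh = ½mv² ⇒ v = √(v₀² + 2gh) = √(9.0² + 2·11.9·21.0) = 24.1 m/s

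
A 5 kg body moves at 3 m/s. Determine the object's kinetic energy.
KE = ½mv² = ½(5)(3)² = 22.5 J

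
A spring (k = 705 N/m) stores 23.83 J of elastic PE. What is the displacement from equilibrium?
x = √(2·PE/k) = √(2·23.83/705) = 0.26 m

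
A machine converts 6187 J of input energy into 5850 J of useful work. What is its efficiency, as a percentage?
η = W_out/W_in = 5850/6187 = 94.55%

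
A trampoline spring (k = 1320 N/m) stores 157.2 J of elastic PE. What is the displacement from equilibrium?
x = √(2·PE/k) = √(2·157.2/1320) = 0.488 m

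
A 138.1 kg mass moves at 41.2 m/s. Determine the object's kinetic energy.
KE = ½mv² = ½(138.1)(41.2)² = 117200 J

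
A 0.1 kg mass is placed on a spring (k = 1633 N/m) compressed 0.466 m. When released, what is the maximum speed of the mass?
½kx² = ½mv² ⇒ v = x√(k/m) = (0.466)√(1633/0.1) = 59.55 m/s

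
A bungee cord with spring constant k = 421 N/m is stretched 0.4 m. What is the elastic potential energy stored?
PE = ½kx² = ½(421)(0.4)² = 33.68 J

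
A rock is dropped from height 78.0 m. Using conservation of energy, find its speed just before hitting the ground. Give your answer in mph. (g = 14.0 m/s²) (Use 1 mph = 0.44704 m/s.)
mgh = ½mv² ⇒ v = √(2gh) = √(2·14.0·78.0) = 46.7333 m/s = 104.5 mph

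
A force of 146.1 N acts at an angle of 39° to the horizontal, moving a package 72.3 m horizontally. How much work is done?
W = F·d·cosθ = (146.1)(72.3)cos(39°) = 8209 J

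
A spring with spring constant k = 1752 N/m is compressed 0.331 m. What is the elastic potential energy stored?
PE = ½kx² = ½(1752)(0.331)² = 95.98 J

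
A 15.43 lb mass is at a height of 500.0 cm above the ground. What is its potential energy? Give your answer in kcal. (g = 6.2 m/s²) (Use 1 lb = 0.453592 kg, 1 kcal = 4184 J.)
Convert to SI: m = 6.99892 kg, h = 5.0 m
PE = mgh = (6.99892)(6.2)(5.0) = 216.967 J = 0.05186 kcal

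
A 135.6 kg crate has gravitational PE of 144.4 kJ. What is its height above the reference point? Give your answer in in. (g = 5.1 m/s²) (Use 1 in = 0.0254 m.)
Convert to SI: m = 135.6 kg, PE = 144400 J
h = PE/(mg) = 144400/(135.6·5.1) = 208.803 m = 8221 in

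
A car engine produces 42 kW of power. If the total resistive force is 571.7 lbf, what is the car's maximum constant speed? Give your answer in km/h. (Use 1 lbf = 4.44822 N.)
Convert to SI: F = 2543.05 N
P = Fv ⇒ v = P/F = 42000 W/2543.05 N = 16.5156 m/s = 59.46 km/h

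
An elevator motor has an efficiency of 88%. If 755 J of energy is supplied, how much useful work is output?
W_out = η·W_in = 0.88·755 = 664.4 J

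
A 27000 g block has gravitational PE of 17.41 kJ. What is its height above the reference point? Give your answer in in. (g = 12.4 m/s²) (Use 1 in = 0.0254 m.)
Convert to SI: m = 27.0 kg, PE = 17410.0 J
h = PE/(mg) = 17410.0/(27.0·12.4) = 52.0012 m = 2047 in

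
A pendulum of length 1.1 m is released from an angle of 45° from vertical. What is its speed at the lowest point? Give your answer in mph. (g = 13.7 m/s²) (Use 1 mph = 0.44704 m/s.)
h = L(1 − cosθ) = 1.1(1 − cos45°) = 0.322183 m
v = √(2gh) = √(2·13.7·0.322183) = 2.97116 m/s = 6.646 mph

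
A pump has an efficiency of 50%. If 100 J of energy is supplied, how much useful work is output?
W_out = η·W_in = 0.5·100 = 50.0 J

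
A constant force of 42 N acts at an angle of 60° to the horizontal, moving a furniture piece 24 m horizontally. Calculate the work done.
W = F·d·cosθ = (42)(24)cos(60°) = 504.0 J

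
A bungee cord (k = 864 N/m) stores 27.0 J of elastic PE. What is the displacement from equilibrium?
x = √(2·PE/k) = √(2·27.0/864) = 0.25 m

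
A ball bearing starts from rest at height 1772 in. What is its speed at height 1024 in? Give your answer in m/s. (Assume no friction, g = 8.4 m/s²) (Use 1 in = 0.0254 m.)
Convert to SI: h₁−h₂ = 18.9992 m
mgh₁ = mgh₂ + ½mv² ⇒ v = √(2g(h₁−h₂)) = √(2·8.4·18.9992) = 17.87 m/s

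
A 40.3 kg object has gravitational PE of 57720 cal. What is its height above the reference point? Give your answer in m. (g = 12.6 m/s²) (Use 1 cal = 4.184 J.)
Convert to SI: m = 40.3 kg, PE = 241500 J
h = PE/(mg) = 241500/(40.3·12.6) = 475.6 m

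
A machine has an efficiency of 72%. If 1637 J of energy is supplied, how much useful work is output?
W_out = η·W_in = 0.72·1637 = 1178.64 J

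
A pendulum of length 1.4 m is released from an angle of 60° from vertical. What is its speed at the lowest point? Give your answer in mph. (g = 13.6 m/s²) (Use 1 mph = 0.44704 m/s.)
h = L(1 − cosθ) = 1.4(1 − cos60°) = 0.7 m
v = √(2gh) = √(2·13.6·0.7) = 4.36348 m/s = 9.761 mph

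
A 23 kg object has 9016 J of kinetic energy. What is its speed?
v = √(2·KE/m) = √(2·9016/23) = 28.0 m/s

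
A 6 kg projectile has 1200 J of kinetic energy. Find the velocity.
v = √(2·KE/m) = √(2·1200/6) = 20.0 m/s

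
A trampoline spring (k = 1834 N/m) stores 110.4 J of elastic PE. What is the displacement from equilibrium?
x = √(2·PE/k) = √(2·110.4/1834) = 0.347 m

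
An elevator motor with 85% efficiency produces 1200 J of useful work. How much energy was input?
W_in = W_out/η = 1200/0.85 = 1412 J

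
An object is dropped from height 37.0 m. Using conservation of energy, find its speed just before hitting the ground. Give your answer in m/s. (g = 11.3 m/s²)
mgh = ½mv² ⇒ v = √(2gh) = √(2·11.3·37.0) = 28.92 m/s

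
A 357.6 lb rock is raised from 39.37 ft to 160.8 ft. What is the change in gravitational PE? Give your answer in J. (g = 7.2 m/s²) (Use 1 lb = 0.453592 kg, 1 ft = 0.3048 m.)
Convert to SI: m = 162.204 kg, Δh = 37.0119 m
ΔPE = mgΔh = (162.204)(7.2)(37.0119) = 43230 J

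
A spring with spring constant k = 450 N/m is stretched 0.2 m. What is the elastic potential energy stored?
PE = ½kx² = ½(450)(0.2)² = 9.0 J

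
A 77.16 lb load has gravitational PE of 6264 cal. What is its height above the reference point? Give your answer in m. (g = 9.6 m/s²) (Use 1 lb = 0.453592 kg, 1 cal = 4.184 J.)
Convert to SI: m = 34.9992 kg, PE = 26208.6 J
h = PE/(mg) = 26208.6/(34.9992·9.6) = 78.0 m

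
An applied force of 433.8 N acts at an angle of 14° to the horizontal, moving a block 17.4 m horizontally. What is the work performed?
W = F·d·cosθ = (433.8)(17.4)cos(14°) = 7324 J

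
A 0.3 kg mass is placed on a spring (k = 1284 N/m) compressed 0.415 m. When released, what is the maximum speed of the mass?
½kx² = ½mv² ⇒ v = x√(k/m) = (0.415)√(1284/0.3) = 27.15 m/s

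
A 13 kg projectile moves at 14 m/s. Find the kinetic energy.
KE = ½mv² = ½(13)(14)² = 1274.0 J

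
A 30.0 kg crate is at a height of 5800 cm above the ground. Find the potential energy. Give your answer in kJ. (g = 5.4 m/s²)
Convert to SI: m = 30.0 kg, h = 58.0 m
PE = mgh = (30.0)(5.4)(58.0) = 9396.0 J = 9.396 kJ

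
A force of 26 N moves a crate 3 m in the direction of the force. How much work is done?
W = F·d = (26)(3) = 78.0 J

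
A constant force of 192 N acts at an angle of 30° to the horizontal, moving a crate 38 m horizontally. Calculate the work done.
W = F·d·cosθ = (192)(38)cos(30°) = 6319 J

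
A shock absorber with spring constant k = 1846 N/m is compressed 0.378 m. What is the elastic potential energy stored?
PE = ½kx² = ½(1846)(0.378)² = 131.9 J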